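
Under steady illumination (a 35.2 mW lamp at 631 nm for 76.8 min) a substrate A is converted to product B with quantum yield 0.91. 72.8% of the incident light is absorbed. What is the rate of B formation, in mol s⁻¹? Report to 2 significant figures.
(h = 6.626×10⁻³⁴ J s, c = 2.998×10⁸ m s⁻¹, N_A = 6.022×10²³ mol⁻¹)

1.2×10⁻⁷ mol s⁻¹

Photon energy at 631 nm: hc/λ = (6.626×10⁻³⁴)(2.998×10⁸)/(631×10⁻⁹) = 3.148×10⁻¹⁹ J.
Energy delivered: (35.2 mW)(4608 s) = 162.2 J.
Photons incident: 162.2 / 3.148×10⁻¹⁹ = 5.152×10²⁰, i.e. 5.152×10²⁰/6.022×10²³ = 8.555×10⁻⁴ mol.
Photons absorbed: 0.728 × 8.555×10⁻⁴ = 6.228×10⁻⁴ mol.
Product formed: 0.91 × 6.228×10⁻⁴ = 5.667×10⁻⁴ mol.
Rate: 5.667×10⁻⁴ / 4608 s = 1.2×10⁻⁷ mol s⁻¹.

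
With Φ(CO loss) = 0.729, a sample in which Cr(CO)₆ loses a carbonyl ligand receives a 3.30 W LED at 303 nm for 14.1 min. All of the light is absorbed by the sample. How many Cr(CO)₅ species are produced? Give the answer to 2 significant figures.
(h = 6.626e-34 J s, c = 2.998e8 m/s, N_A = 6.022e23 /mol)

3.1e21 species

Photon energy at 303 nm: hc/λ = (6.626e-34)(2.998e8)/(303e-9) = 6.556e-19 J.
Energy delivered: (3.30 W)(846 s) = 2792 J.
Photons incident: 2792 / 6.556e-19 = 4.259e21, i.e. 4.259e21/6.022e23 = 0.007072 mol.
Product: Φ × n_abs = 0.729 × 0.007072 = 0.005155 mol.
As a count: 0.005155 × 6.022e23 = 3.1e21.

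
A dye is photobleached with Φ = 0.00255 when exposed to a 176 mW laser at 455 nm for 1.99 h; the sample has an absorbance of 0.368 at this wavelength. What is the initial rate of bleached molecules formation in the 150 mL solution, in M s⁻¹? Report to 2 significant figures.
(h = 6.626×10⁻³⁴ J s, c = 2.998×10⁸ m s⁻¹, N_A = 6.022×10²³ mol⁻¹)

6.5×10⁻⁹ M s⁻¹

Photon energy at 455 nm: hc/λ = (6.626×10⁻³⁴)(2.998×10⁸)/(455×10⁻⁹) = 4.366×10⁻¹⁹ J.
Energy delivered: (176 mW)(7164 s) = 1261 J.
Photons incident: 1261 / 4.366×10⁻¹⁹ = 2.888×10²¹, i.e. 2.888×10²¹/6.022×10²³ = 0.004796 mol.
Fraction absorbed: 1 − 10^(−0.368) = 0.5715.
Photons absorbed: 0.5715 × 0.004796 = 0.002741 mol.
Product formed: 0.00255 × 0.002741 = 6.990×10⁻⁶ mol.
Rate: 6.990×10⁻⁶ mol / (7164 s × 0.15 L) = 6.5×10⁻⁹ M s⁻¹.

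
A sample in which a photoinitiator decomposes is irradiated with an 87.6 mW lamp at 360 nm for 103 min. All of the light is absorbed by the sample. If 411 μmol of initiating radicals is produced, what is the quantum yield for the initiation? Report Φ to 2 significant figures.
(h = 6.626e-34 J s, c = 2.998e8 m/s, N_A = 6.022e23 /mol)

Product: 411 μmol = 4.11e-4 mol.
Photon energy at 360 nm: hc/λ = (6.626e-34)(2.998e8)/(360e-9) = 5.518e-19 J.
Energy delivered: (87.6 mW)(6180 s) = 541.4 J.
Photons incident: 541.4 / 5.518e-19 = 9.812e20, i.e. 9.812e20/6.022e23 = 0.001629 mol.
Φ = 4.11e-4 mol / 0.001629 mol photons = 0.25.

Φ = 0.25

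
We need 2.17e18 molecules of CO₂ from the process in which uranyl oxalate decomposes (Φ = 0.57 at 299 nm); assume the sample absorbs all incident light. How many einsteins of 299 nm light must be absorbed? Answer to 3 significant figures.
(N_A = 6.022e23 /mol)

Product: 2.17e18 / 6.022e23 = 3.603e-6 mol.
Photons that must be absorbed: 3.603e-6 / 0.57 = 6.321e-6 mol.

6.32e-6 einstein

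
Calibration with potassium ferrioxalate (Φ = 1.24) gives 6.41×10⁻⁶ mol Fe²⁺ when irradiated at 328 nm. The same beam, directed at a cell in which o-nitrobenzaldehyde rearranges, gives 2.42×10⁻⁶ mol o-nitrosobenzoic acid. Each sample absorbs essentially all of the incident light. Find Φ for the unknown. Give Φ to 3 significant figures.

Φ = 0.468

Photons absorbed by the actinometer: 6.41×10⁻⁶ / 1.24 = 5.169×10⁻⁶ mol.
Φ(unknown) = 2.42×10⁻⁶ / 5.169×10⁻⁶ = 0.468.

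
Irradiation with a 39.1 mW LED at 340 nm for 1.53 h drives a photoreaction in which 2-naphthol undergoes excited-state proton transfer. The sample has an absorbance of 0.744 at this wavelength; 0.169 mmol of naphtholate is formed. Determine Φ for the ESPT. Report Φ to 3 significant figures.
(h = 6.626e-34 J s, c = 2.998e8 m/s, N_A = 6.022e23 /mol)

Product: 0.169 mmol = 1.69e-4 mol.
Photon energy at 340 nm: hc/λ = (6.626e-34)(2.998e8)/(340e-9) = 5.843e-19 J.
Energy delivered: (39.1 mW)(5508 s) = 215.4 J.
Photons incident: 215.4 / 5.843e-19 = 3.686e20, i.e. 3.686e20/6.022e23 = 6.121e-4 mol.
Fraction absorbed: 1 − 10^(−0.744) = 0.8197.
Photons absorbed: 0.8197 × 6.121e-4 = 5.017e-4 mol.
Φ = 1.69e-4 mol / 5.017e-4 mol photons = 0.337.

Φ = 0.337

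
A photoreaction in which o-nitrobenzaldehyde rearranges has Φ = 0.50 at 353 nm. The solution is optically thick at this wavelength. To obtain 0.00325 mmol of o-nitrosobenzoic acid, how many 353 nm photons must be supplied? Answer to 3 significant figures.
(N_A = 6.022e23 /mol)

3.91e18 photons

Product: 0.00325 mmol = 3.25e-6 mol.
Photons that must be absorbed: 3.25e-6 / 0.50 = 6.500e-6 mol.
Photon count: 6.500e-6 × 6.022e23 = 3.91e18.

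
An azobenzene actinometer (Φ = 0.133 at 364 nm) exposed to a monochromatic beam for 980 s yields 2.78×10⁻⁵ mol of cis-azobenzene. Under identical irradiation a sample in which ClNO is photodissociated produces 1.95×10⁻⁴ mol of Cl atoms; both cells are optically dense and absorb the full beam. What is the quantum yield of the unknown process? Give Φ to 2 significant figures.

Photons absorbed by the actinometer: 2.78×10⁻⁵ / 0.133 = 2.090×10⁻⁴ mol.
Φ(unknown) = 1.95×10⁻⁴ / 2.090×10⁻⁴ = 0.93.

Φ = 0.93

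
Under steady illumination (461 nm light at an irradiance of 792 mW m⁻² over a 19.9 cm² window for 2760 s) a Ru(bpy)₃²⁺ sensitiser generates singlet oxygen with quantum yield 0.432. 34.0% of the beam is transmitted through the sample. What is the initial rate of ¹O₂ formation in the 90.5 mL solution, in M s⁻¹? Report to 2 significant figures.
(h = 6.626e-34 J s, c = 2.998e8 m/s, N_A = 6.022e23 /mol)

1.9e-8 M s⁻¹

Photon energy at 461 nm: hc/λ = (6.626e-34)(2.998e8)/(461e-9) = 4.309e-19 J.
Energy delivered: (792 mW m⁻²)(19.9e-4 m²)(2760 s) = 4.350 J.
Photons incident: 4.350 / 4.309e-19 = 1.010e19, i.e. 1.010e19/6.022e23 = 1.677e-5 mol.
Fraction absorbed: 1 − 34.0/100 = 0.6600.
Photons absorbed: 0.6600 × 1.677e-5 = 1.107e-5 mol.
Product formed: 0.432 × 1.107e-5 = 4.782e-6 mol.
Rate: 4.782e-6 mol / (2760 s × 0.0905 L) = 1.9e-8 M s⁻¹.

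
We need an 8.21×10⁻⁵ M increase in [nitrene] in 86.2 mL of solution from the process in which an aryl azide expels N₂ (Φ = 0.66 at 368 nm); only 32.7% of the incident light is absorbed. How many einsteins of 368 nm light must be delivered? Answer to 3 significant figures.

Product: (8.21×10⁻⁵ M)(0.0862 L) = 7.077×10⁻⁶ mol.
Photons that must be absorbed: 7.077×10⁻⁶ / 0.66 = 1.072×10⁻⁵ mol.
Incident photons needed: 1.072×10⁻⁵ / 0.327 = 3.278×10⁻⁵ mol.

3.28×10⁻⁵ einstein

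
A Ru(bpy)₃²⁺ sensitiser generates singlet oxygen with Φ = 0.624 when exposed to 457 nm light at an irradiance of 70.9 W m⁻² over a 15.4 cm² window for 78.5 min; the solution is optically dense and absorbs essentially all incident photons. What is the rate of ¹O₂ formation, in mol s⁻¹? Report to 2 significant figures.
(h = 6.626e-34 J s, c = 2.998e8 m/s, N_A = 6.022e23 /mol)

2.6e-7 mol s⁻¹

Photon energy at 457 nm: hc/λ = (6.626e-34)(2.998e8)/(457e-9) = 4.347e-19 J.
Energy delivered: (70.9 W m⁻²)(15.4e-4 m²)(4710 s) = 514.3 J.
Photons incident: 514.3 / 4.347e-19 = 1.183e21, i.e. 1.183e21/6.022e23 = 0.001964 mol.
Product formed: 0.624 × 0.001964 = 0.001226 mol.
Rate: 0.001226 / 4710 s = 2.6e-7 mol s⁻¹.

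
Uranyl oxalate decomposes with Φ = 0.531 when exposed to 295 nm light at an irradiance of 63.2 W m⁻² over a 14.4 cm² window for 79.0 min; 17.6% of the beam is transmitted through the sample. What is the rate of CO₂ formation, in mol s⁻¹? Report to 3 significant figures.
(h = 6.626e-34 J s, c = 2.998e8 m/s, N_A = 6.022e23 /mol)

9.82e-8 mol s⁻¹

Photon energy at 295 nm: hc/λ = (6.626e-34)(2.998e8)/(295e-9) = 6.734e-19 J.
Energy delivered: (63.2 W m⁻²)(14.4e-4 m²)(4740 s) = 431.4 J.
Photons incident: 431.4 / 6.734e-19 = 6.406e20, i.e. 6.406e20/6.022e23 = 0.001064 mol.
Fraction absorbed: 1 − 17.6/100 = 0.8240.
Photons absorbed: 0.8240 × 0.001064 = 8.767e-4 mol.
Product formed: 0.531 × 8.767e-4 = 4.655e-4 mol.
Rate: 4.655e-4 / 4740 s = 9.82e-8 mol s⁻¹.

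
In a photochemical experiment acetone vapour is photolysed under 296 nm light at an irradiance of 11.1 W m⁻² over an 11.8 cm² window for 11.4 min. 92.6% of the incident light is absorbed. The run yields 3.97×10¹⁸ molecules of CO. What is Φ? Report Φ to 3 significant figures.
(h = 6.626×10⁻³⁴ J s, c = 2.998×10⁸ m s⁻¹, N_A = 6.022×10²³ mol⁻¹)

Φ = 0.321

Product: 3.97×10¹⁸ / 6.022×10²³ = 6.592×10⁻⁶ mol.
Photon energy at 296 nm: hc/λ = (6.626×10⁻³⁴)(2.998×10⁸)/(296×10⁻⁹) = 6.711×10⁻¹⁹ J.
Energy delivered: (11.1 W m⁻²)(11.8×10⁻⁴ m²)(684 s) = 8.959 J.
Photons incident: 8.959 / 6.711×10⁻¹⁹ = 1.335×10¹⁹, i.e. 1.335×10¹⁹/6.022×10²³ = 2.217×10⁻⁵ mol.
Photons absorbed: 0.926 × 2.217×10⁻⁵ = 2.053×10⁻⁵ mol.
Φ = 6.592×10⁻⁶ mol / 2.053×10⁻⁵ mol photons = 0.321.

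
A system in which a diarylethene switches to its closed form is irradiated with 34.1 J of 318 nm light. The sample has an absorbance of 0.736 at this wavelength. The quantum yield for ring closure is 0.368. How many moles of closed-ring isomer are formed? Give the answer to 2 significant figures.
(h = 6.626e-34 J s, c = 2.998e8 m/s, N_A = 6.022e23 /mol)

Photon energy at 318 nm: hc/λ = (6.626e-34)(2.998e8)/(318e-9) = 6.247e-19 J.
Photons incident: 34.1 / 6.247e-19 = 5.459e19, i.e. 5.459e19/6.022e23 = 9.065e-5 mol.
Fraction absorbed: 1 − 10^(−0.736) = 0.8163.
Photons absorbed: 0.8163 × 9.065e-5 = 7.400e-5 mol.
Product: Φ × n_abs = 0.368 × 7.400e-5 = 2.723e-5 mol.

2.7e-5 mol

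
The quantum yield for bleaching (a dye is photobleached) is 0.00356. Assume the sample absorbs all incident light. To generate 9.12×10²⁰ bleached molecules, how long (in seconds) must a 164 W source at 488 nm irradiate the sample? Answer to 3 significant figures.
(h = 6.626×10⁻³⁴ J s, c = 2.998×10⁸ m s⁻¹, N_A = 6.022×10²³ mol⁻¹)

Product: 9.12×10²⁰ / 6.022×10²³ = 0.001514 mol.
Photons that must be absorbed: 0.001514 / 0.00356 = 0.4253 mol.
Photon energy: hc/λ = 4.071×10⁻¹⁹ J; per mole, 2.452×10⁵ J mol⁻¹.
Energy required: 0.4253 × 2.452×10⁵ = 1.043×10⁵ J.
Time: 1.043×10⁵ J / 164 W = 636 s.

t ≈ 636 s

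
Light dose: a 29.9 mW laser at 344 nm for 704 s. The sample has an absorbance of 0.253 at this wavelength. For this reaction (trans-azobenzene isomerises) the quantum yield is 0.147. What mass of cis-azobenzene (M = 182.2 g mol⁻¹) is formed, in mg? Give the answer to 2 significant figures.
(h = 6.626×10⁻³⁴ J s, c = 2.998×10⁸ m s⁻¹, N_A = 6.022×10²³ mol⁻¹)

0.72 mg

Photon energy at 344 nm: hc/λ = (6.626×10⁻³⁴)(2.998×10⁸)/(344×10⁻⁹) = 5.775×10⁻¹⁹ J.
Energy delivered: (29.9 mW)(704 s) = 21.05 J.
Photons incident: 21.05 / 5.775×10⁻¹⁹ = 3.645×10¹⁹, i.e. 3.645×10¹⁹/6.022×10²³ = 6.053×10⁻⁵ mol.
Fraction absorbed: 1 − 10^(−0.253) = 0.4415.
Photons absorbed: 0.4415 × 6.053×10⁻⁵ = 2.672×10⁻⁵ mol.
Product: Φ × n_abs = 0.147 × 2.672×10⁻⁵ = 3.928×10⁻⁶ mol.
Mass: 3.928×10⁻⁶ × 182.2 = 7.157×10⁻⁴ g = 0.72 mg.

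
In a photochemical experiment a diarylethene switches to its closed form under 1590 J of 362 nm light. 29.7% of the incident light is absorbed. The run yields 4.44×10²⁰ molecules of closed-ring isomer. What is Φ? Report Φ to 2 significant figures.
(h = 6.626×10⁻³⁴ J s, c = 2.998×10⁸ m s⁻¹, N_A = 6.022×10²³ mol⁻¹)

Φ = 0.52

Product: 4.44×10²⁰ / 6.022×10²³ = 7.373×10⁻⁴ mol.
Photon energy at 362 nm: hc/λ = (6.626×10⁻³⁴)(2.998×10⁸)/(362×10⁻⁹) = 5.487×10⁻¹⁹ J.
Photons incident: 1590 / 5.487×10⁻¹⁹ = 2.898×10²¹, i.e. 2.898×10²¹/6.022×10²³ = 0.004812 mol.
Photons absorbed: 0.297 × 0.004812 = 0.001429 mol.
Φ = 7.373×10⁻⁴ mol / 0.001429 mol photons = 0.52.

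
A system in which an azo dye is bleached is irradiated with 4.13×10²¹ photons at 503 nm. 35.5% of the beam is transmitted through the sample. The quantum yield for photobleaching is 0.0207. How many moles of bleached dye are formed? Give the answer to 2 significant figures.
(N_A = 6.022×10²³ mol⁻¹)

9.2×10⁻⁵ mol

Moles of photons: 4.13×10²¹ / 6.022×10²³ = 0.006858 mol.
Fraction absorbed: 1 − 35.5/100 = 0.6450.
Photons absorbed: 0.6450 × 0.006858 = 0.004423 mol.
Product: Φ × n_abs = 0.0207 × 0.004423 = 9.156×10⁻⁵ mol.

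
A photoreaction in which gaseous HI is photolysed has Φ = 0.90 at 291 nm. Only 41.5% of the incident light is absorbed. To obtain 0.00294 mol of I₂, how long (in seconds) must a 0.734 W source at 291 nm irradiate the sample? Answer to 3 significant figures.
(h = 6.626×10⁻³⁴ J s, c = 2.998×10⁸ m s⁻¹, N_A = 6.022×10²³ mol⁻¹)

t ≈ 4410 s

Photons that must be absorbed: 0.00294 / 0.90 = 0.003267 mol.
Incident photons needed: 0.003267 / 0.415 = 0.007872 mol.
Photon energy: hc/λ = 6.826×10⁻¹⁹ J; per mole, 4.111×10⁵ J mol⁻¹.
Energy required: 0.007872 × 4.111×10⁵ = 3236 J.
Time: 3236 J / 0.734 W = 4410 s.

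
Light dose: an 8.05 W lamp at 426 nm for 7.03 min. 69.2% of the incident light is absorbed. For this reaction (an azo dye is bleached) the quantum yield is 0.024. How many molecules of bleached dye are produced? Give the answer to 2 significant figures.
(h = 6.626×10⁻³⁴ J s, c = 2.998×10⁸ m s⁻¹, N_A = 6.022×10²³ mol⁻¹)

Photon energy at 426 nm: hc/λ = (6.626×10⁻³⁴)(2.998×10⁸)/(426×10⁻⁹) = 4.663×10⁻¹⁹ J.
Energy delivered: (8.05 W)(421.8 s) = 3395 J.
Photons incident: 3395 / 4.663×10⁻¹⁹ = 7.281×10²¹, i.e. 7.281×10²¹/6.022×10²³ = 0.01209 mol.
Photons absorbed: 0.692 × 0.01209 = 0.008366 mol.
Product: Φ × n_abs = 0.024 × 0.008366 = 2.008×10⁻⁴ mol.
As a count: 2.008×10⁻⁴ × 6.022×10²³ = 1.2×10²⁰.

1.2×10²⁰ molecules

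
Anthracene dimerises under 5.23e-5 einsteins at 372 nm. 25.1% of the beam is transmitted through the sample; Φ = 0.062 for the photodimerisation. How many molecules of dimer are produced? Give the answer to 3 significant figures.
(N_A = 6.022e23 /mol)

Fraction absorbed: 1 − 25.1/100 = 0.7490.
Photons absorbed: 0.7490 × 5.23e-5 = 3.917e-5 mol.
Product: Φ × n_abs = 0.062 × 3.917e-5 = 2.429e-6 mol.
As a count: 2.429e-6 × 6.022e23 = 1.46e18.

1.46e18 molecules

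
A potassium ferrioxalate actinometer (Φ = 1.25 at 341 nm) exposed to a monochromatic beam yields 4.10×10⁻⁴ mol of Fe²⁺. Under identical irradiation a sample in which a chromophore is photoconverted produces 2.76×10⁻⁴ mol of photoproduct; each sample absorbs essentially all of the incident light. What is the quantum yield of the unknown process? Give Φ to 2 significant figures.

Photons absorbed by the actinometer: 4.10×10⁻⁴ / 1.25 = 3.280×10⁻⁴ mol.
Φ(unknown) = 2.76×10⁻⁴ / 3.280×10⁻⁴ = 0.84.

Φ = 0.84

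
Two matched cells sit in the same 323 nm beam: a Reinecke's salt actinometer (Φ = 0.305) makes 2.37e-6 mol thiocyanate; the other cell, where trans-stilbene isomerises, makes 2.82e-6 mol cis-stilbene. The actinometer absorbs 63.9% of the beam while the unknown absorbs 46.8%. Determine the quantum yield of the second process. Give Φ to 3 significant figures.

Photons absorbed by the actinometer: 2.37e-6 / 0.305 = 7.770e-6 mol.
Incident flux: 7.770e-6 / 0.639 = 1.216e-5 einstein.
Absorbed by unknown: 0.468 × 1.216e-5 = 5.691e-6 mol.
Φ(unknown) = 2.82e-6 / 5.691e-6 = 0.496.

Φ = 0.496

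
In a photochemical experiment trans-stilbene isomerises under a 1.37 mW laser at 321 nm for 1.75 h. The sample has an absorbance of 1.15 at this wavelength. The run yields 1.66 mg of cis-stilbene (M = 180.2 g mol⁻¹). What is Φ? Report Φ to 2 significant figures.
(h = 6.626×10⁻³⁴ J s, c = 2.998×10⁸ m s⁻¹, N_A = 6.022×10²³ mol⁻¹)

Φ = 0.43

Product: 1.66 mg / 180.2 g mol⁻¹ = 9.212×10⁻⁶ mol.
Photon energy at 321 nm: hc/λ = (6.626×10⁻³⁴)(2.998×10⁸)/(321×10⁻⁹) = 6.188×10⁻¹⁹ J.
Energy delivered: (1.37 mW)(6300 s) = 8.631 J.
Photons incident: 8.631 / 6.188×10⁻¹⁹ = 1.395×10¹⁹, i.e. 1.395×10¹⁹/6.022×10²³ = 2.317×10⁻⁵ mol.
Fraction absorbed: 1 − 10^(−1.15) = 0.9292.
Photons absorbed: 0.9292 × 2.317×10⁻⁵ = 2.153×10⁻⁵ mol.
Φ = 9.212×10⁻⁶ mol / 2.153×10⁻⁵ mol photons = 0.43.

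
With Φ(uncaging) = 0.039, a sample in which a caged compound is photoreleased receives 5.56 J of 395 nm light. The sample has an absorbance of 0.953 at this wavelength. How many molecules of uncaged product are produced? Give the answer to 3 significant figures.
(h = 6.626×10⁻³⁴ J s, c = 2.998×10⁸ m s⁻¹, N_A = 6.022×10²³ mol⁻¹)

3.83×10¹⁷ molecules

Photon energy at 395 nm: hc/λ = (6.626×10⁻³⁴)(2.998×10⁸)/(395×10⁻⁹) = 5.029×10⁻¹⁹ J.
Photons incident: 5.56 / 5.029×10⁻¹⁹ = 1.106×10¹⁹, i.e. 1.106×10¹⁹/6.022×10²³ = 1.837×10⁻⁵ mol.
Fraction absorbed: 1 − 10^(−0.953) = 0.8886.
Photons absorbed: 0.8886 × 1.837×10⁻⁵ = 1.632×10⁻⁵ mol.
Product: Φ × n_abs = 0.039 × 1.632×10⁻⁵ = 6.365×10⁻⁷ mol.
As a count: 6.365×10⁻⁷ × 6.022×10²³ = 3.83×10¹⁷.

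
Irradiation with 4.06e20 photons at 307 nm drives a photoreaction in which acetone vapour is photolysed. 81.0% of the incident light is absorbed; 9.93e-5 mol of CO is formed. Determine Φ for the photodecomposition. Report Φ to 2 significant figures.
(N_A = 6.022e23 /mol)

Φ = 0.18

Moles of photons: 4.06e20 / 6.022e23 = 6.742e-4 mol.
Photons absorbed: 0.810 × 6.742e-4 = 5.461e-4 mol.
Φ = 9.93e-5 mol / 5.461e-4 mol photons = 0.18.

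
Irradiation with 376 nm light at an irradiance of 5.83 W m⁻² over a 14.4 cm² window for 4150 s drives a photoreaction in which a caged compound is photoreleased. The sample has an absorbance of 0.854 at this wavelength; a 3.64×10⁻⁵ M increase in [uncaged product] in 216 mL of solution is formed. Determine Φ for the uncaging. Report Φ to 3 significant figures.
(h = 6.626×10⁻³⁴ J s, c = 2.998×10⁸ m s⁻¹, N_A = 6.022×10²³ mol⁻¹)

Φ = 0.0835

Product: (3.64×10⁻⁵ M)(0.216 L) = 7.862×10⁻⁶ mol.
Photon energy at 376 nm: hc/λ = (6.626×10⁻³⁴)(2.998×10⁸)/(376×10⁻⁹) = 5.283×10⁻¹⁹ J.
Energy delivered: (5.83 W m⁻²)(14.4×10⁻⁴ m²)(4150 s) = 34.84 J.
Photons incident: 34.84 / 5.283×10⁻¹⁹ = 6.595×10¹⁹, i.e. 6.595×10¹⁹/6.022×10²³ = 1.095×10⁻⁴ mol.
Fraction absorbed: 1 − 10^(−0.854) = 0.8600.
Photons absorbed: 0.8600 × 1.095×10⁻⁴ = 9.417×10⁻⁵ mol.
Φ = 7.862×10⁻⁶ mol / 9.417×10⁻⁵ mol photons = 0.0835.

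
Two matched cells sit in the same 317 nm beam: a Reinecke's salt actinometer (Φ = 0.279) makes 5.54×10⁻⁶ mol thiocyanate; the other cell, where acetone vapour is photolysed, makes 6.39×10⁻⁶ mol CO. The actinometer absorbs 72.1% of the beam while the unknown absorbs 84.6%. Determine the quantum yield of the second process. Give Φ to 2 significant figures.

Φ = 0.27

Photons absorbed by the actinometer: 5.54×10⁻⁶ / 0.279 = 1.986×10⁻⁵ mol.
Incident flux: 1.986×10⁻⁵ / 0.721 = 2.755×10⁻⁵ einstein.
Absorbed by unknown: 0.846 × 2.755×10⁻⁵ = 2.331×10⁻⁵ mol.
Φ(unknown) = 6.39×10⁻⁶ / 2.331×10⁻⁵ = 0.27.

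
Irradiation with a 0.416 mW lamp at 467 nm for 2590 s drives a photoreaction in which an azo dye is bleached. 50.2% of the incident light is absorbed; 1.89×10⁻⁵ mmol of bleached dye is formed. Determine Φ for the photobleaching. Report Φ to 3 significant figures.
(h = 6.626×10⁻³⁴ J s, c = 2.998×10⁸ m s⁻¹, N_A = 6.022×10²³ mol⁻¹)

Product: 1.89×10⁻⁵ mmol = 1.89×10⁻⁸ mol.
Photon energy at 467 nm: hc/λ = (6.626×10⁻³⁴)(2.998×10⁸)/(467×10⁻⁹) = 4.254×10⁻¹⁹ J.
Energy delivered: (0.416 mW)(2590 s) = 1.077 J.
Photons incident: 1.077 / 4.254×10⁻¹⁹ = 2.532×10¹⁸, i.e. 2.532×10¹⁸/6.022×10²³ = 4.205×10⁻⁶ mol.
Photons absorbed: 0.502 × 4.205×10⁻⁶ = 2.111×10⁻⁶ mol.
Φ = 1.89×10⁻⁸ mol / 2.111×10⁻⁶ mol photons = 0.00895.

Φ = 0.00895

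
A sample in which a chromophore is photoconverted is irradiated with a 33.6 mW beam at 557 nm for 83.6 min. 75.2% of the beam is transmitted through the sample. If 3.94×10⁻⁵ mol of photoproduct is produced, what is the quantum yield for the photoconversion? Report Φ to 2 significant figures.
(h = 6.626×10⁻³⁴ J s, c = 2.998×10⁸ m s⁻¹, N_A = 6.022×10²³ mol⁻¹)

Φ = 0.20

Photon energy at 557 nm: hc/λ = (6.626×10⁻³⁴)(2.998×10⁸)/(557×10⁻⁹) = 3.566×10⁻¹⁹ J.
Energy delivered: (33.6 mW)(5016 s) = 168.5 J.
Photons incident: 168.5 / 3.566×10⁻¹⁹ = 4.725×10²⁰, i.e. 4.725×10²⁰/6.022×10²³ = 7.846×10⁻⁴ mol.
Fraction absorbed: 1 − 75.2/100 = 0.2480.
Photons absorbed: 0.2480 × 7.846×10⁻⁴ = 1.946×10⁻⁴ mol.
Φ = 3.94×10⁻⁵ mol / 1.946×10⁻⁴ mol photons = 0.20.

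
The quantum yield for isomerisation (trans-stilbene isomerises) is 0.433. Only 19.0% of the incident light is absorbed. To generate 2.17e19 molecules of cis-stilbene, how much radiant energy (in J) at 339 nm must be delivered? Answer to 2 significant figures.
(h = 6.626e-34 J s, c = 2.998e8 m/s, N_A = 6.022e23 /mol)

150 J

Product: 2.17e19 / 6.022e23 = 3.603e-5 mol.
Photons that must be absorbed: 3.603e-5 / 0.433 = 8.321e-5 mol.
Incident photons needed: 8.321e-5 / 0.190 = 4.379e-4 mol.
Photon energy: hc/λ = 5.860e-19 J; per mole, 3.529e5 J mol⁻¹.
Energy required: 4.379e-4 × 3.529e5 = 150 J.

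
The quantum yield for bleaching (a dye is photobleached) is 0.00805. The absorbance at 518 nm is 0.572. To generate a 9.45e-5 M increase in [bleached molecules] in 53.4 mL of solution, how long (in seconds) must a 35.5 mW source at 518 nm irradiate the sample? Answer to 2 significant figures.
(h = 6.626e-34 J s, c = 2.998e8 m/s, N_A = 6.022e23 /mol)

Product: (9.45e-5 M)(0.0534 L) = 5.046e-6 mol.
Photons that must be absorbed: 5.046e-6 / 0.00805 = 6.268e-4 mol.
Fraction absorbed: 1 − 10^(−0.572) = 0.7321.
Incident photons needed: 6.268e-4 / 0.7321 = 8.562e-4 mol.
Photon energy: hc/λ = 3.835e-19 J; per mole, 2.309e5 J mol⁻¹.
Energy required: 8.562e-4 × 2.309e5 = 197.7 J.
Time: 197.7 J / 0.0355 W = 5600 s.

t ≈ 5600 s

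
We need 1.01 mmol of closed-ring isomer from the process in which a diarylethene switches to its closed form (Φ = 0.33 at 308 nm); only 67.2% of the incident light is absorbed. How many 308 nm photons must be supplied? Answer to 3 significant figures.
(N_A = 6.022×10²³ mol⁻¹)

2.74×10²¹ photons

Product: 1.01 mmol = 0.00101 mol.
Photons that must be absorbed: 0.00101 / 0.33 = 0.003061 mol.
Incident photons needed: 0.003061 / 0.672 = 0.004555 mol.
Photon count: 0.004555 × 6.022×10²³ = 2.74×10²¹.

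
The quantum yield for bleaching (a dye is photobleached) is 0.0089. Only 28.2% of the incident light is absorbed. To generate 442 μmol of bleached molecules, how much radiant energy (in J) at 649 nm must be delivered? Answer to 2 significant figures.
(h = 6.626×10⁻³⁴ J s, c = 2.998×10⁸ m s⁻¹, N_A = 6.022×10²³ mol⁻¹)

3.2×10⁴ J

Product: 442 μmol = 4.42×10⁻⁴ mol.
Photons that must be absorbed: 4.42×10⁻⁴ / 0.0089 = 0.04966 mol.
Incident photons needed: 0.04966 / 0.282 = 0.1761 mol.
Photon energy: hc/λ = 3.061×10⁻¹⁹ J; per mole, 1.843×10⁵ J mol⁻¹.
Energy required: 0.1761 × 1.843×10⁵ = 3.2×10⁴ J.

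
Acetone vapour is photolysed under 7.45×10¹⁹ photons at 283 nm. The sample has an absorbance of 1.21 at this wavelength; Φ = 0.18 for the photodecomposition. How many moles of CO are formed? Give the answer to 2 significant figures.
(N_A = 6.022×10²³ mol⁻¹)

2.1×10⁻⁵ mol

Moles of photons: 7.45×10¹⁹ / 6.022×10²³ = 1.237×10⁻⁴ mol.
Fraction absorbed: 1 − 10^(−1.21) = 0.9383.
Photons absorbed: 0.9383 × 1.237×10⁻⁴ = 1.161×10⁻⁴ mol.
Product: Φ × n_abs = 0.18 × 1.161×10⁻⁴ = 2.090×10⁻⁵ mol.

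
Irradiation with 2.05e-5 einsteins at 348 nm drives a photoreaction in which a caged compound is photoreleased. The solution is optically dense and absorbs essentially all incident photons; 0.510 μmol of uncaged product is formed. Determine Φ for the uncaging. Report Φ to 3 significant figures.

Φ = 0.0249

Product: 0.510 μmol = 5.10e-7 mol.
Φ = 5.10e-7 mol / 2.05e-5 mol photons = 0.0249.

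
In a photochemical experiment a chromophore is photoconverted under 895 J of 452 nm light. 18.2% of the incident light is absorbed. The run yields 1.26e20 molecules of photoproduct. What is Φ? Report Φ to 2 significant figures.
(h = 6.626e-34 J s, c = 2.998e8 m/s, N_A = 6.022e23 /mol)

Product: 1.26e20 / 6.022e23 = 2.092e-4 mol.
Photon energy at 452 nm: hc/λ = (6.626e-34)(2.998e8)/(452e-9) = 4.395e-19 J.
Photons incident: 895 / 4.395e-19 = 2.036e21, i.e. 2.036e21/6.022e23 = 0.003381 mol.
Photons absorbed: 0.182 × 0.003381 = 6.153e-4 mol.
Φ = 2.092e-4 mol / 6.153e-4 mol photons = 0.34.

Φ = 0.34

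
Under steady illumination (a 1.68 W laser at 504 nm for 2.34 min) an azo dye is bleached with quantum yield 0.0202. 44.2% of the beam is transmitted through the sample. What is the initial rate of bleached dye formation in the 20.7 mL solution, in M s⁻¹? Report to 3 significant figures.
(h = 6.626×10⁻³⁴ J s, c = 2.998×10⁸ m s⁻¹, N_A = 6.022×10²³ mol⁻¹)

Photon energy at 504 nm: hc/λ = (6.626×10⁻³⁴)(2.998×10⁸)/(504×10⁻⁹) = 3.941×10⁻¹⁹ J.
Energy delivered: (1.68 W)(140.4 s) = 235.9 J.
Photons incident: 235.9 / 3.941×10⁻¹⁹ = 5.986×10²⁰, i.e. 5.986×10²⁰/6.022×10²³ = 9.940×10⁻⁴ mol.
Fraction absorbed: 1 − 44.2/100 = 0.5580.
Photons absorbed: 0.5580 × 9.940×10⁻⁴ = 5.547×10⁻⁴ mol.
Product formed: 0.0202 × 5.547×10⁻⁴ = 1.120×10⁻⁵ mol.
Rate: 1.120×10⁻⁵ mol / (140.4 s × 0.0207 L) = 3.85×10⁻⁶ M s⁻¹.

3.85×10⁻⁶ M s⁻¹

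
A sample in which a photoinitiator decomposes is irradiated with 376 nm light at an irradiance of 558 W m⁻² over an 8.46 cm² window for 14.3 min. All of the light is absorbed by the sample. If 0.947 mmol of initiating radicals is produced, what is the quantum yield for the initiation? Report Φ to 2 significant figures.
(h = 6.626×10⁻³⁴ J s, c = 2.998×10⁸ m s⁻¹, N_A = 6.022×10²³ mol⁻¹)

Φ = 0.74

Product: 0.947 mmol = 9.47×10⁻⁴ mol.
Photon energy at 376 nm: hc/λ = (6.626×10⁻³⁴)(2.998×10⁸)/(376×10⁻⁹) = 5.283×10⁻¹⁹ J.
Energy delivered: (558 W m⁻²)(8.46×10⁻⁴ m²)(858 s) = 405.0 J.
Photons incident: 405.0 / 5.283×10⁻¹⁹ = 7.666×10²⁰, i.e. 7.666×10²⁰/6.022×10²³ = 0.001273 mol.
Φ = 9.47×10⁻⁴ mol / 0.001273 mol photons = 0.74.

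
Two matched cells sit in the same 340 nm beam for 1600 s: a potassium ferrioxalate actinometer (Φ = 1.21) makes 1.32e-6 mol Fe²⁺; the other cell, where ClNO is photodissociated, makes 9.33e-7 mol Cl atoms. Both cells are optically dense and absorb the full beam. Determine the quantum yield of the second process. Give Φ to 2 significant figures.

Φ = 0.86

Photons absorbed by the actinometer: 1.32e-6 / 1.21 = 1.091e-6 mol.
Φ(unknown) = 9.33e-7 / 1.091e-6 = 0.86.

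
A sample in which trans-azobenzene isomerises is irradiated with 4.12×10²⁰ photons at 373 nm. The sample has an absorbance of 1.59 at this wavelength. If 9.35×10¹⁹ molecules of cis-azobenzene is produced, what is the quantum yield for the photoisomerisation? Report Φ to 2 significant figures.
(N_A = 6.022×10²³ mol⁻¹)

Product: 9.35×10¹⁹ / 6.022×10²³ = 1.553×10⁻⁴ mol.
Moles of photons: 4.12×10²⁰ / 6.022×10²³ = 6.842×10⁻⁴ mol.
Fraction absorbed: 1 − 10^(−1.59) = 0.9743.
Photons absorbed: 0.9743 × 6.842×10⁻⁴ = 6.666×10⁻⁴ mol.
Φ = 1.553×10⁻⁴ mol / 6.666×10⁻⁴ mol photons = 0.23.

Φ = 0.23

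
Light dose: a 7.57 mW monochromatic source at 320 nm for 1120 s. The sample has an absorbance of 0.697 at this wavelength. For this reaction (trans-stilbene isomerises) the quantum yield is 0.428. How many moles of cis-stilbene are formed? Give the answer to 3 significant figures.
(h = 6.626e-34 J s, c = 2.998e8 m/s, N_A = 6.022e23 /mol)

Photon energy at 320 nm: hc/λ = (6.626e-34)(2.998e8)/(320e-9) = 6.208e-19 J.
Energy delivered: (7.57 mW)(1120 s) = 8.478 J.
Photons incident: 8.478 / 6.208e-19 = 1.366e19, i.e. 1.366e19/6.022e23 = 2.268e-5 mol.
Fraction absorbed: 1 − 10^(−0.697) = 0.7991.
Photons absorbed: 0.7991 × 2.268e-5 = 1.812e-5 mol.
Product: Φ × n_abs = 0.428 × 1.812e-5 = 7.755e-6 mol.

7.76e-6 mol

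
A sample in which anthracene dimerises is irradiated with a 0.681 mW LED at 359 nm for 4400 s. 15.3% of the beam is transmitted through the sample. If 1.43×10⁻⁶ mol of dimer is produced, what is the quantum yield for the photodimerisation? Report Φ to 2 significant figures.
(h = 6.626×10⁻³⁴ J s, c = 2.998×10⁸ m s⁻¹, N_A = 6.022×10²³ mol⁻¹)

Photon energy at 359 nm: hc/λ = (6.626×10⁻³⁴)(2.998×10⁸)/(359×10⁻⁹) = 5.533×10⁻¹⁹ J.
Energy delivered: (0.681 mW)(4400 s) = 2.996 J.
Photons incident: 2.996 / 5.533×10⁻¹⁹ = 5.415×10¹⁸, i.e. 5.415×10¹⁸/6.022×10²³ = 8.992×10⁻⁶ mol.
Fraction absorbed: 1 − 15.3/100 = 0.8470.
Photons absorbed: 0.8470 × 8.992×10⁻⁶ = 7.616×10⁻⁶ mol.
Φ = 1.43×10⁻⁶ mol / 7.616×10⁻⁶ mol photons = 0.19.

Φ = 0.19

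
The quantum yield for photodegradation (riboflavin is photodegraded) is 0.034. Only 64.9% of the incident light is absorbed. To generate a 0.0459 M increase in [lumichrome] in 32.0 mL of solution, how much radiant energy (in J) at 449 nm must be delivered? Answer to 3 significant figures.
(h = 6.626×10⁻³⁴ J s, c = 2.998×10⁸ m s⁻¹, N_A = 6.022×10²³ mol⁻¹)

Product: (0.0459 M)(0.032 L) = 0.001469 mol.
Photons that must be absorbed: 0.001469 / 0.034 = 0.04321 mol.
Incident photons needed: 0.04321 / 0.649 = 0.06658 mol.
Photon energy: hc/λ = 4.424×10⁻¹⁹ J; per mole, 2.664×10⁵ J mol⁻¹.
Energy required: 0.06658 × 2.664×10⁵ = 1.77×10⁴ J.

1.77×10⁴ J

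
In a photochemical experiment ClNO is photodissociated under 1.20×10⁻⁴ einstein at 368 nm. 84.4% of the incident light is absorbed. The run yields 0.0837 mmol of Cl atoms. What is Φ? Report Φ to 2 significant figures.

Φ = 0.83

Product: 0.0837 mmol = 8.37×10⁻⁵ mol.
Photons absorbed: 0.844 × 1.20×10⁻⁴ = 1.013×10⁻⁴ mol.
Φ = 8.37×10⁻⁵ mol / 1.013×10⁻⁴ mol photons = 0.83.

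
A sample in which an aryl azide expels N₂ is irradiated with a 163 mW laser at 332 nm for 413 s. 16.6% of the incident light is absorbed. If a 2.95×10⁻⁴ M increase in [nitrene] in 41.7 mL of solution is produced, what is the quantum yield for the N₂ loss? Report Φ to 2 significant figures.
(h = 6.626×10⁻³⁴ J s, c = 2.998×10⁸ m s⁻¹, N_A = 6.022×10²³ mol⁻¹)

Product: (2.95×10⁻⁴ M)(0.0417 L) = 1.230×10⁻⁵ mol.
Photon energy at 332 nm: hc/λ = (6.626×10⁻³⁴)(2.998×10⁸)/(332×10⁻⁹) = 5.983×10⁻¹⁹ J.
Energy delivered: (163 mW)(413 s) = 67.32 J.
Photons incident: 67.32 / 5.983×10⁻¹⁹ = 1.125×10²⁰, i.e. 1.125×10²⁰/6.022×10²³ = 1.868×10⁻⁴ mol.
Photons absorbed: 0.166 × 1.868×10⁻⁴ = 3.101×10⁻⁵ mol.
Φ = 1.230×10⁻⁵ mol / 3.101×10⁻⁵ mol photons = 0.40.

Φ = 0.40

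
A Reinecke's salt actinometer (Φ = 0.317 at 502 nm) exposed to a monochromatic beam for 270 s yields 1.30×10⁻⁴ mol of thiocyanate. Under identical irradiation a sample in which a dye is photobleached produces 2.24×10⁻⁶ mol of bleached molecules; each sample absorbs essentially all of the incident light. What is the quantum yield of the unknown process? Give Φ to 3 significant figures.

Φ = 0.00546

Photons absorbed by the actinometer: 1.30×10⁻⁴ / 0.317 = 4.101×10⁻⁴ mol.
Φ(unknown) = 2.24×10⁻⁶ / 4.101×10⁻⁴ = 0.00546.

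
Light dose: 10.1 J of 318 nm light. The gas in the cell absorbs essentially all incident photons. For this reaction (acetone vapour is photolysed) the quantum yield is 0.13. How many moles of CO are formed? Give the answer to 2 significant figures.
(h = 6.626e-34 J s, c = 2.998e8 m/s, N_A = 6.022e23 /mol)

Photon energy at 318 nm: hc/λ = (6.626e-34)(2.998e8)/(318e-9) = 6.247e-19 J.
Photons incident: 10.1 / 6.247e-19 = 1.617e19, i.e. 1.617e19/6.022e23 = 2.685e-5 mol.
Product: Φ × n_abs = 0.13 × 2.685e-5 = 3.491e-6 mol.

3.5e-6 mol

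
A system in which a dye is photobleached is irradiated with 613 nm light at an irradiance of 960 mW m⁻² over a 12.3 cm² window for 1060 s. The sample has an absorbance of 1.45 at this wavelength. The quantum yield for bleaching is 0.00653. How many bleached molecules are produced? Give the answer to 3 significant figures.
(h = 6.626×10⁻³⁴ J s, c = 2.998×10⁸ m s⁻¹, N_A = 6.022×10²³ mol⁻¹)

Photon energy at 613 nm: hc/λ = (6.626×10⁻³⁴)(2.998×10⁸)/(613×10⁻⁹) = 3.241×10⁻¹⁹ J.
Energy delivered: (960 mW m⁻²)(12.3×10⁻⁴ m²)(1060 s) = 1.252 J.
Photons incident: 1.252 / 3.241×10⁻¹⁹ = 3.863×10¹⁸, i.e. 3.863×10¹⁸/6.022×10²³ = 6.415×10⁻⁶ mol.
Fraction absorbed: 1 − 10^(−1.45) = 0.9645.
Photons absorbed: 0.9645 × 6.415×10⁻⁶ = 6.187×10⁻⁶ mol.
Product: Φ × n_abs = 0.00653 × 6.187×10⁻⁶ = 4.040×10⁻⁸ mol.
As a count: 4.040×10⁻⁸ × 6.022×10²³ = 2.43×10¹⁶.

2.43×10¹⁶ bleached molecules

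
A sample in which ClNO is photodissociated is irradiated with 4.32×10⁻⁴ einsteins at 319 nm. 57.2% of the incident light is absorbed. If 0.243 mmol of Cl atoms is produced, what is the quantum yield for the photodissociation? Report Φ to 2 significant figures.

Product: 0.243 mmol = 2.43×10⁻⁴ mol.
Photons absorbed: 0.572 × 4.32×10⁻⁴ = 2.471×10⁻⁴ mol.
Φ = 2.43×10⁻⁴ mol / 2.471×10⁻⁴ mol photons = 0.98.

Φ = 0.98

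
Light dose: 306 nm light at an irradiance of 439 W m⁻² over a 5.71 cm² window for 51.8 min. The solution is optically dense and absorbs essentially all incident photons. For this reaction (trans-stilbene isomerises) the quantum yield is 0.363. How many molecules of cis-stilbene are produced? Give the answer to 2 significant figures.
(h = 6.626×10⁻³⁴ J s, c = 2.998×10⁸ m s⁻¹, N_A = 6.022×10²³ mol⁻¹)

4.4×10²⁰ molecules

Photon energy at 306 nm: hc/λ = (6.626×10⁻³⁴)(2.998×10⁸)/(306×10⁻⁹) = 6.492×10⁻¹⁹ J.
Energy delivered: (439 W m⁻²)(5.71×10⁻⁴ m²)(3108 s) = 779.1 J.
Photons incident: 779.1 / 6.492×10⁻¹⁹ = 1.200×10²¹, i.e. 1.200×10²¹/6.022×10²³ = 0.001993 mol.
Product: Φ × n_abs = 0.363 × 0.001993 = 7.235×10⁻⁴ mol.
As a count: 7.235×10⁻⁴ × 6.022×10²³ = 4.4×10²⁰.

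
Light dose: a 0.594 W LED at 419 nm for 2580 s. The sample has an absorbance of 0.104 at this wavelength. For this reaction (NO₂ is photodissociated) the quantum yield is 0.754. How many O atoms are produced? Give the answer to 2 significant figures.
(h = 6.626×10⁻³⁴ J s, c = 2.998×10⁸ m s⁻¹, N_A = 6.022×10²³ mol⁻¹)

5.2×10²⁰ atoms

Photon energy at 419 nm: hc/λ = (6.626×10⁻³⁴)(2.998×10⁸)/(419×10⁻⁹) = 4.741×10⁻¹⁹ J.
Energy delivered: (0.594 W)(2580 s) = 1533 J.
Photons incident: 1533 / 4.741×10⁻¹⁹ = 3.233×10²¹, i.e. 3.233×10²¹/6.022×10²³ = 0.005369 mol.
Fraction absorbed: 1 − 10^(−0.104) = 0.2130.
Photons absorbed: 0.2130 × 0.005369 = 0.001144 mol.
Product: Φ × n_abs = 0.754 × 0.001144 = 8.626×10⁻⁴ mol.
As a count: 8.626×10⁻⁴ × 6.022×10²³ = 5.2×10²⁰.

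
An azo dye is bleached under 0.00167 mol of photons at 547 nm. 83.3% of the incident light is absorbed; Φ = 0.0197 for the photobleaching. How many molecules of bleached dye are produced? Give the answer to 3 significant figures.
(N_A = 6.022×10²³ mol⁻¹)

Photons absorbed: 0.833 × 0.00167 = 0.001391 mol.
Product: Φ × n_abs = 0.0197 × 0.001391 = 2.740×10⁻⁵ mol.
As a count: 2.740×10⁻⁵ × 6.022×10²³ = 1.65×10¹⁹.

1.65×10¹⁹ molecules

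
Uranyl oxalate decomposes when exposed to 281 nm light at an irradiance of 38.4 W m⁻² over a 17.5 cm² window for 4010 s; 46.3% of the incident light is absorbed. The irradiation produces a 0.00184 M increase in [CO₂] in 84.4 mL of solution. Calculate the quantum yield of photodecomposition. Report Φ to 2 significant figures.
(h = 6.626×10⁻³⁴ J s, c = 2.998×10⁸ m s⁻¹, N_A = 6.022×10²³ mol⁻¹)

Product: (0.00184 M)(0.0844 L) = 1.553×10⁻⁴ mol.
Photon energy at 281 nm: hc/λ = (6.626×10⁻³⁴)(2.998×10⁸)/(281×10⁻⁹) = 7.069×10⁻¹⁹ J.
Energy delivered: (38.4 W m⁻²)(17.5×10⁻⁴ m²)(4010 s) = 269.5 J.
Photons incident: 269.5 / 7.069×10⁻¹⁹ = 3.812×10²⁰, i.e. 3.812×10²⁰/6.022×10²³ = 6.330×10⁻⁴ mol.
Photons absorbed: 0.463 × 6.330×10⁻⁴ = 2.931×10⁻⁴ mol.
Φ = 1.553×10⁻⁴ mol / 2.931×10⁻⁴ mol photons = 0.53.

Φ = 0.53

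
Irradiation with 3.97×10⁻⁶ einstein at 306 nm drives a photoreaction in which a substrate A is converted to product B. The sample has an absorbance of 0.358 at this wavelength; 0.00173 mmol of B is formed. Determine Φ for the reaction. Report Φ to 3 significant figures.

Product: 0.00173 mmol = 1.73×10⁻⁶ mol.
Fraction absorbed: 1 − 10^(−0.358) = 0.5615.
Photons absorbed: 0.5615 × 3.97×10⁻⁶ = 2.229×10⁻⁶ mol.
Φ = 1.73×10⁻⁶ mol / 2.229×10⁻⁶ mol photons = 0.776.

Φ = 0.776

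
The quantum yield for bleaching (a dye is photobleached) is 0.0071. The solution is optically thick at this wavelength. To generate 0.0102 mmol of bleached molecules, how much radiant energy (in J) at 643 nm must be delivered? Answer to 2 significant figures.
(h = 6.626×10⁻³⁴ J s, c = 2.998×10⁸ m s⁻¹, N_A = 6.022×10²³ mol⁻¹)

Product: 0.0102 mmol = 1.02×10⁻⁵ mol.
Photons that must be absorbed: 1.02×10⁻⁵ / 0.0071 = 0.001437 mol.
Photon energy: hc/λ = 3.089×10⁻¹⁹ J; per mole, 1.860×10⁵ J mol⁻¹.
Energy required: 0.001437 × 1.860×10⁵ = 270 J.

270 J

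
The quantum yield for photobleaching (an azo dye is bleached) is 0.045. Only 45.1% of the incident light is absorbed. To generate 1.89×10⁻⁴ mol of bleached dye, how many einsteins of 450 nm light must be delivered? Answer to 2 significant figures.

0.0093 einstein

Photons that must be absorbed: 1.89×10⁻⁴ / 0.045 = 0.004200 mol.
Incident photons needed: 0.004200 / 0.451 = 0.009313 mol.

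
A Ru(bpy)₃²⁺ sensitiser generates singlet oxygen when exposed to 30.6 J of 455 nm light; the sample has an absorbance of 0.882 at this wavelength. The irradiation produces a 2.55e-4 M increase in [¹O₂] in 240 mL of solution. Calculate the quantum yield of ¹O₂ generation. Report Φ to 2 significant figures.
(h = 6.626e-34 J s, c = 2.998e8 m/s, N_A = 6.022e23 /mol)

Product: (2.55e-4 M)(0.24 L) = 6.120e-5 mol.
Photon energy at 455 nm: hc/λ = (6.626e-34)(2.998e8)/(455e-9) = 4.366e-19 J.
Photons incident: 30.6 / 4.366e-19 = 7.009e19, i.e. 7.009e19/6.022e23 = 1.164e-4 mol.
Fraction absorbed: 1 − 10^(−0.882) = 0.8688.
Photons absorbed: 0.8688 × 1.164e-4 = 1.011e-4 mol.
Φ = 6.120e-5 mol / 1.011e-4 mol photons = 0.61.

Φ = 0.61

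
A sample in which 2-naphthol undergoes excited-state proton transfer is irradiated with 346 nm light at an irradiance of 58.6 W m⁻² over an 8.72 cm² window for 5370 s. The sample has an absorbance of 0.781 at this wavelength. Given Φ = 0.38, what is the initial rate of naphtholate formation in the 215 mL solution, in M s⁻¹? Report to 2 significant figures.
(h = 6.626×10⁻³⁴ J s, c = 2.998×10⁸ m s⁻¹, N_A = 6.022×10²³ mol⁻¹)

Photon energy at 346 nm: hc/λ = (6.626×10⁻³⁴)(2.998×10⁸)/(346×10⁻⁹) = 5.741×10⁻¹⁹ J.
Energy delivered: (58.6 W m⁻²)(8.72×10⁻⁴ m²)(5370 s) = 274.4 J.
Photons incident: 274.4 / 5.741×10⁻¹⁹ = 4.780×10²⁰, i.e. 4.780×10²⁰/6.022×10²³ = 7.938×10⁻⁴ mol.
Fraction absorbed: 1 − 10^(−0.781) = 0.8344.
Photons absorbed: 0.8344 × 7.938×10⁻⁴ = 6.623×10⁻⁴ mol.
Product formed: 0.38 × 6.623×10⁻⁴ = 2.517×10⁻⁴ mol.
Rate: 2.517×10⁻⁴ mol / (5370 s × 0.215 L) = 2.2×10⁻⁷ M s⁻¹.

2.2×10⁻⁷ M s⁻¹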